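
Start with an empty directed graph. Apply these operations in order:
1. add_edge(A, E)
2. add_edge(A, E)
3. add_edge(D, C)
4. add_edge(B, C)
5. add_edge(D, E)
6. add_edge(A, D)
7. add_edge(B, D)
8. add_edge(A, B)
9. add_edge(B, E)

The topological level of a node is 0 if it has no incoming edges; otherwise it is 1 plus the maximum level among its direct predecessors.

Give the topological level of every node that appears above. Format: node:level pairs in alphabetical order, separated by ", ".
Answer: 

Op 1: add_edge(A, E). Edges now: 1
Op 2: add_edge(A, E) (duplicate, no change). Edges now: 1
Op 3: add_edge(D, C). Edges now: 2
Op 4: add_edge(B, C). Edges now: 3
Op 5: add_edge(D, E). Edges now: 4
Op 6: add_edge(A, D). Edges now: 5
Op 7: add_edge(B, D). Edges now: 6
Op 8: add_edge(A, B). Edges now: 7
Op 9: add_edge(B, E). Edges now: 8
Compute levels (Kahn BFS):
  sources (in-degree 0): A
  process A: level=0
    A->B: in-degree(B)=0, level(B)=1, enqueue
    A->D: in-degree(D)=1, level(D)>=1
    A->E: in-degree(E)=2, level(E)>=1
  process B: level=1
    B->C: in-degree(C)=1, level(C)>=2
    B->D: in-degree(D)=0, level(D)=2, enqueue
    B->E: in-degree(E)=1, level(E)>=2
  process D: level=2
    D->C: in-degree(C)=0, level(C)=3, enqueue
    D->E: in-degree(E)=0, level(E)=3, enqueue
  process C: level=3
  process E: level=3
All levels: A:0, B:1, C:3, D:2, E:3

Answer: A:0, B:1, C:3, D:2, E:3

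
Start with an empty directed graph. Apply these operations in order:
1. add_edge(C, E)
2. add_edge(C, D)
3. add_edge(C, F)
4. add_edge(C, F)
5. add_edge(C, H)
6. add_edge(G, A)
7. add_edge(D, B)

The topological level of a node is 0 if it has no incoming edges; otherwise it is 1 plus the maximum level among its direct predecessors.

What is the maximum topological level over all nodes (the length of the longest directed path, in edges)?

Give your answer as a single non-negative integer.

Op 1: add_edge(C, E). Edges now: 1
Op 2: add_edge(C, D). Edges now: 2
Op 3: add_edge(C, F). Edges now: 3
Op 4: add_edge(C, F) (duplicate, no change). Edges now: 3
Op 5: add_edge(C, H). Edges now: 4
Op 6: add_edge(G, A). Edges now: 5
Op 7: add_edge(D, B). Edges now: 6
Compute levels (Kahn BFS):
  sources (in-degree 0): C, G
  process C: level=0
    C->D: in-degree(D)=0, level(D)=1, enqueue
    C->E: in-degree(E)=0, level(E)=1, enqueue
    C->F: in-degree(F)=0, level(F)=1, enqueue
    C->H: in-degree(H)=0, level(H)=1, enqueue
  process G: level=0
    G->A: in-degree(A)=0, level(A)=1, enqueue
  process D: level=1
    D->B: in-degree(B)=0, level(B)=2, enqueue
  process E: level=1
  process F: level=1
  process H: level=1
  process A: level=1
  process B: level=2
All levels: A:1, B:2, C:0, D:1, E:1, F:1, G:0, H:1
max level = 2

Answer: 2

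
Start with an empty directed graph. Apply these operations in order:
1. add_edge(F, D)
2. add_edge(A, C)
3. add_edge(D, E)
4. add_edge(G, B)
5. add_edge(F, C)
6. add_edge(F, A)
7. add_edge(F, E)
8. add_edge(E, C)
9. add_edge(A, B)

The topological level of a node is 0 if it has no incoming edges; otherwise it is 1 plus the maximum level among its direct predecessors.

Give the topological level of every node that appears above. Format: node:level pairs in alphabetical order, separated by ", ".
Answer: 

Op 1: add_edge(F, D). Edges now: 1
Op 2: add_edge(A, C). Edges now: 2
Op 3: add_edge(D, E). Edges now: 3
Op 4: add_edge(G, B). Edges now: 4
Op 5: add_edge(F, C). Edges now: 5
Op 6: add_edge(F, A). Edges now: 6
Op 7: add_edge(F, E). Edges now: 7
Op 8: add_edge(E, C). Edges now: 8
Op 9: add_edge(A, B). Edges now: 9
Compute levels (Kahn BFS):
  sources (in-degree 0): F, G
  process F: level=0
    F->A: in-degree(A)=0, level(A)=1, enqueue
    F->C: in-degree(C)=2, level(C)>=1
    F->D: in-degree(D)=0, level(D)=1, enqueue
    F->E: in-degree(E)=1, level(E)>=1
  process G: level=0
    G->B: in-degree(B)=1, level(B)>=1
  process A: level=1
    A->B: in-degree(B)=0, level(B)=2, enqueue
    A->C: in-degree(C)=1, level(C)>=2
  process D: level=1
    D->E: in-degree(E)=0, level(E)=2, enqueue
  process B: level=2
  process E: level=2
    E->C: in-degree(C)=0, level(C)=3, enqueue
  process C: level=3
All levels: A:1, B:2, C:3, D:1, E:2, F:0, G:0

Answer: A:1, B:2, C:3, D:1, E:2, F:0, G:0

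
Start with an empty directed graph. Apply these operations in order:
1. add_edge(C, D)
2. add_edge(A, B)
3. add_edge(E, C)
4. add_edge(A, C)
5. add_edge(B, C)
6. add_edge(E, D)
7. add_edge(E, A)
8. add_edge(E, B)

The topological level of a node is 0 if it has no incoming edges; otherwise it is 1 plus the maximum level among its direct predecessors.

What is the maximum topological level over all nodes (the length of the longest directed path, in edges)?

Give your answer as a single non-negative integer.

Answer: 4

Derivation:
Op 1: add_edge(C, D). Edges now: 1
Op 2: add_edge(A, B). Edges now: 2
Op 3: add_edge(E, C). Edges now: 3
Op 4: add_edge(A, C). Edges now: 4
Op 5: add_edge(B, C). Edges now: 5
Op 6: add_edge(E, D). Edges now: 6
Op 7: add_edge(E, A). Edges now: 7
Op 8: add_edge(E, B). Edges now: 8
Compute levels (Kahn BFS):
  sources (in-degree 0): E
  process E: level=0
    E->A: in-degree(A)=0, level(A)=1, enqueue
    E->B: in-degree(B)=1, level(B)>=1
    E->C: in-degree(C)=2, level(C)>=1
    E->D: in-degree(D)=1, level(D)>=1
  process A: level=1
    A->B: in-degree(B)=0, level(B)=2, enqueue
    A->C: in-degree(C)=1, level(C)>=2
  process B: level=2
    B->C: in-degree(C)=0, level(C)=3, enqueue
  process C: level=3
    C->D: in-degree(D)=0, level(D)=4, enqueue
  process D: level=4
All levels: A:1, B:2, C:3, D:4, E:0
max level = 4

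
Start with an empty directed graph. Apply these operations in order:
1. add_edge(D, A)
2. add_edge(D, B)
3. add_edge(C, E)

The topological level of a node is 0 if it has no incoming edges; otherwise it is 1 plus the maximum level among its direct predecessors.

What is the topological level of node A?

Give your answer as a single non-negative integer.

Op 1: add_edge(D, A). Edges now: 1
Op 2: add_edge(D, B). Edges now: 2
Op 3: add_edge(C, E). Edges now: 3
Compute levels (Kahn BFS):
  sources (in-degree 0): C, D
  process C: level=0
    C->E: in-degree(E)=0, level(E)=1, enqueue
  process D: level=0
    D->A: in-degree(A)=0, level(A)=1, enqueue
    D->B: in-degree(B)=0, level(B)=1, enqueue
  process E: level=1
  process A: level=1
  process B: level=1
All levels: A:1, B:1, C:0, D:0, E:1
level(A) = 1

Answer: 1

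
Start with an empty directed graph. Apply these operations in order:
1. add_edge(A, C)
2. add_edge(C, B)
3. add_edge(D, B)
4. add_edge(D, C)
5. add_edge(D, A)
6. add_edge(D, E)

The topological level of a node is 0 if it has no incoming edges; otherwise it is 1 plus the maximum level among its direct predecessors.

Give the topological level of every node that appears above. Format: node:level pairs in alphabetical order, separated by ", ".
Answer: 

Answer: A:1, B:3, C:2, D:0, E:1

Derivation:
Op 1: add_edge(A, C). Edges now: 1
Op 2: add_edge(C, B). Edges now: 2
Op 3: add_edge(D, B). Edges now: 3
Op 4: add_edge(D, C). Edges now: 4
Op 5: add_edge(D, A). Edges now: 5
Op 6: add_edge(D, E). Edges now: 6
Compute levels (Kahn BFS):
  sources (in-degree 0): D
  process D: level=0
    D->A: in-degree(A)=0, level(A)=1, enqueue
    D->B: in-degree(B)=1, level(B)>=1
    D->C: in-degree(C)=1, level(C)>=1
    D->E: in-degree(E)=0, level(E)=1, enqueue
  process A: level=1
    A->C: in-degree(C)=0, level(C)=2, enqueue
  process E: level=1
  process C: level=2
    C->B: in-degree(B)=0, level(B)=3, enqueue
  process B: level=3
All levels: A:1, B:3, C:2, D:0, E:1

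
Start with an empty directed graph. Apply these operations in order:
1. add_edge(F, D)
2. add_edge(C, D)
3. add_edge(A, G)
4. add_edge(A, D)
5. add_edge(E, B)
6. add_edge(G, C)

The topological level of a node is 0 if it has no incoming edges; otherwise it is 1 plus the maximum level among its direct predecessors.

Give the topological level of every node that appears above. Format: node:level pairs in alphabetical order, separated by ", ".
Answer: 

Answer: A:0, B:1, C:2, D:3, E:0, F:0, G:1

Derivation:
Op 1: add_edge(F, D). Edges now: 1
Op 2: add_edge(C, D). Edges now: 2
Op 3: add_edge(A, G). Edges now: 3
Op 4: add_edge(A, D). Edges now: 4
Op 5: add_edge(E, B). Edges now: 5
Op 6: add_edge(G, C). Edges now: 6
Compute levels (Kahn BFS):
  sources (in-degree 0): A, E, F
  process A: level=0
    A->D: in-degree(D)=2, level(D)>=1
    A->G: in-degree(G)=0, level(G)=1, enqueue
  process E: level=0
    E->B: in-degree(B)=0, level(B)=1, enqueue
  process F: level=0
    F->D: in-degree(D)=1, level(D)>=1
  process G: level=1
    G->C: in-degree(C)=0, level(C)=2, enqueue
  process B: level=1
  process C: level=2
    C->D: in-degree(D)=0, level(D)=3, enqueue
  process D: level=3
All levels: A:0, B:1, C:2, D:3, E:0, F:0, G:1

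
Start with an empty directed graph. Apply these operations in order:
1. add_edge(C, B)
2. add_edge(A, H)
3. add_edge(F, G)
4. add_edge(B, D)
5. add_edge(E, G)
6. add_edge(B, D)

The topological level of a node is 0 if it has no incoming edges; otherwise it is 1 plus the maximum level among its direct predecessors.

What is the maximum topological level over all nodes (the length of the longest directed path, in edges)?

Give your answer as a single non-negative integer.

Answer: 2

Derivation:
Op 1: add_edge(C, B). Edges now: 1
Op 2: add_edge(A, H). Edges now: 2
Op 3: add_edge(F, G). Edges now: 3
Op 4: add_edge(B, D). Edges now: 4
Op 5: add_edge(E, G). Edges now: 5
Op 6: add_edge(B, D) (duplicate, no change). Edges now: 5
Compute levels (Kahn BFS):
  sources (in-degree 0): A, C, E, F
  process A: level=0
    A->H: in-degree(H)=0, level(H)=1, enqueue
  process C: level=0
    C->B: in-degree(B)=0, level(B)=1, enqueue
  process E: level=0
    E->G: in-degree(G)=1, level(G)>=1
  process F: level=0
    F->G: in-degree(G)=0, level(G)=1, enqueue
  process H: level=1
  process B: level=1
    B->D: in-degree(D)=0, level(D)=2, enqueue
  process G: level=1
  process D: level=2
All levels: A:0, B:1, C:0, D:2, E:0, F:0, G:1, H:1
max level = 2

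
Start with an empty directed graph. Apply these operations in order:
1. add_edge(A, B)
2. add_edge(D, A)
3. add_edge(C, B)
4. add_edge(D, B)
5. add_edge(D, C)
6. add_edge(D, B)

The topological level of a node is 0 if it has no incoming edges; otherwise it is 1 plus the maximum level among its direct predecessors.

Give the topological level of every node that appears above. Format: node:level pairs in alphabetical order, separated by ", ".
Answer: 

Op 1: add_edge(A, B). Edges now: 1
Op 2: add_edge(D, A). Edges now: 2
Op 3: add_edge(C, B). Edges now: 3
Op 4: add_edge(D, B). Edges now: 4
Op 5: add_edge(D, C). Edges now: 5
Op 6: add_edge(D, B) (duplicate, no change). Edges now: 5
Compute levels (Kahn BFS):
  sources (in-degree 0): D
  process D: level=0
    D->A: in-degree(A)=0, level(A)=1, enqueue
    D->B: in-degree(B)=2, level(B)>=1
    D->C: in-degree(C)=0, level(C)=1, enqueue
  process A: level=1
    A->B: in-degree(B)=1, level(B)>=2
  process C: level=1
    C->B: in-degree(B)=0, level(B)=2, enqueue
  process B: level=2
All levels: A:1, B:2, C:1, D:0

Answer: A:1, B:2, C:1, D:0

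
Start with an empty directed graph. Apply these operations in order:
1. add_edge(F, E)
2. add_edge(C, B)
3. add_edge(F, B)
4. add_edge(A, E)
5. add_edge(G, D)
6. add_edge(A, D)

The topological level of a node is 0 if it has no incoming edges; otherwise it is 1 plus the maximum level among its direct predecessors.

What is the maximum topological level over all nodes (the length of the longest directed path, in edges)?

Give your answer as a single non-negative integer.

Answer: 1

Derivation:
Op 1: add_edge(F, E). Edges now: 1
Op 2: add_edge(C, B). Edges now: 2
Op 3: add_edge(F, B). Edges now: 3
Op 4: add_edge(A, E). Edges now: 4
Op 5: add_edge(G, D). Edges now: 5
Op 6: add_edge(A, D). Edges now: 6
Compute levels (Kahn BFS):
  sources (in-degree 0): A, C, F, G
  process A: level=0
    A->D: in-degree(D)=1, level(D)>=1
    A->E: in-degree(E)=1, level(E)>=1
  process C: level=0
    C->B: in-degree(B)=1, level(B)>=1
  process F: level=0
    F->B: in-degree(B)=0, level(B)=1, enqueue
    F->E: in-degree(E)=0, level(E)=1, enqueue
  process G: level=0
    G->D: in-degree(D)=0, level(D)=1, enqueue
  process B: level=1
  process E: level=1
  process D: level=1
All levels: A:0, B:1, C:0, D:1, E:1, F:0, G:0
max level = 1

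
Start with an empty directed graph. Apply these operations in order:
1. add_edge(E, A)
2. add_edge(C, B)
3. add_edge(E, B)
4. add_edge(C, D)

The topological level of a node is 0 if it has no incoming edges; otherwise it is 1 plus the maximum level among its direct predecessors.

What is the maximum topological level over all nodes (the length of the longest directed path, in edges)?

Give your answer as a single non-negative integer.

Answer: 1

Derivation:
Op 1: add_edge(E, A). Edges now: 1
Op 2: add_edge(C, B). Edges now: 2
Op 3: add_edge(E, B). Edges now: 3
Op 4: add_edge(C, D). Edges now: 4
Compute levels (Kahn BFS):
  sources (in-degree 0): C, E
  process C: level=0
    C->B: in-degree(B)=1, level(B)>=1
    C->D: in-degree(D)=0, level(D)=1, enqueue
  process E: level=0
    E->A: in-degree(A)=0, level(A)=1, enqueue
    E->B: in-degree(B)=0, level(B)=1, enqueue
  process D: level=1
  process A: level=1
  process B: level=1
All levels: A:1, B:1, C:0, D:1, E:0
max level = 1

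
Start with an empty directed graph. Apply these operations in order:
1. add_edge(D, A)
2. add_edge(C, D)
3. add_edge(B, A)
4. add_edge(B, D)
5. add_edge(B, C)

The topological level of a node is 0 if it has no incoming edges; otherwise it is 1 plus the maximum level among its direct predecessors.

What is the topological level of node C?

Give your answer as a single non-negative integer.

Answer: 1

Derivation:
Op 1: add_edge(D, A). Edges now: 1
Op 2: add_edge(C, D). Edges now: 2
Op 3: add_edge(B, A). Edges now: 3
Op 4: add_edge(B, D). Edges now: 4
Op 5: add_edge(B, C). Edges now: 5
Compute levels (Kahn BFS):
  sources (in-degree 0): B
  process B: level=0
    B->A: in-degree(A)=1, level(A)>=1
    B->C: in-degree(C)=0, level(C)=1, enqueue
    B->D: in-degree(D)=1, level(D)>=1
  process C: level=1
    C->D: in-degree(D)=0, level(D)=2, enqueue
  process D: level=2
    D->A: in-degree(A)=0, level(A)=3, enqueue
  process A: level=3
All levels: A:3, B:0, C:1, D:2
level(C) = 1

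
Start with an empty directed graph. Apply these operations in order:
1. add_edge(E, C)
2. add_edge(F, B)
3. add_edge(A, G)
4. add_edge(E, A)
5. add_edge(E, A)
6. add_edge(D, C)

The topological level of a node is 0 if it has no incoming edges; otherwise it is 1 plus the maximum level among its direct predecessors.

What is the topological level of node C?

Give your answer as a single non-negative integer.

Answer: 1

Derivation:
Op 1: add_edge(E, C). Edges now: 1
Op 2: add_edge(F, B). Edges now: 2
Op 3: add_edge(A, G). Edges now: 3
Op 4: add_edge(E, A). Edges now: 4
Op 5: add_edge(E, A) (duplicate, no change). Edges now: 4
Op 6: add_edge(D, C). Edges now: 5
Compute levels (Kahn BFS):
  sources (in-degree 0): D, E, F
  process D: level=0
    D->C: in-degree(C)=1, level(C)>=1
  process E: level=0
    E->A: in-degree(A)=0, level(A)=1, enqueue
    E->C: in-degree(C)=0, level(C)=1, enqueue
  process F: level=0
    F->B: in-degree(B)=0, level(B)=1, enqueue
  process A: level=1
    A->G: in-degree(G)=0, level(G)=2, enqueue
  process C: level=1
  process B: level=1
  process G: level=2
All levels: A:1, B:1, C:1, D:0, E:0, F:0, G:2
level(C) = 1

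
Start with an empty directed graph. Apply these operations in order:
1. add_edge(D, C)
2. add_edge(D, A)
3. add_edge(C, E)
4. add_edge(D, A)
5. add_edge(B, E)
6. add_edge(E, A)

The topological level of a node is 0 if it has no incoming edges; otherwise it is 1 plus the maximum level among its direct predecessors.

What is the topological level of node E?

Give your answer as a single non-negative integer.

Op 1: add_edge(D, C). Edges now: 1
Op 2: add_edge(D, A). Edges now: 2
Op 3: add_edge(C, E). Edges now: 3
Op 4: add_edge(D, A) (duplicate, no change). Edges now: 3
Op 5: add_edge(B, E). Edges now: 4
Op 6: add_edge(E, A). Edges now: 5
Compute levels (Kahn BFS):
  sources (in-degree 0): B, D
  process B: level=0
    B->E: in-degree(E)=1, level(E)>=1
  process D: level=0
    D->A: in-degree(A)=1, level(A)>=1
    D->C: in-degree(C)=0, level(C)=1, enqueue
  process C: level=1
    C->E: in-degree(E)=0, level(E)=2, enqueue
  process E: level=2
    E->A: in-degree(A)=0, level(A)=3, enqueue
  process A: level=3
All levels: A:3, B:0, C:1, D:0, E:2
level(E) = 2

Answer: 2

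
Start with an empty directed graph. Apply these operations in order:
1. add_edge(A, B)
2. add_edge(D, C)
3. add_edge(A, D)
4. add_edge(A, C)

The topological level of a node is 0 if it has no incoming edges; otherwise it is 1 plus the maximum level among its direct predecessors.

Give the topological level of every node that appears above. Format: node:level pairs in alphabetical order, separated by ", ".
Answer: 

Op 1: add_edge(A, B). Edges now: 1
Op 2: add_edge(D, C). Edges now: 2
Op 3: add_edge(A, D). Edges now: 3
Op 4: add_edge(A, C). Edges now: 4
Compute levels (Kahn BFS):
  sources (in-degree 0): A
  process A: level=0
    A->B: in-degree(B)=0, level(B)=1, enqueue
    A->C: in-degree(C)=1, level(C)>=1
    A->D: in-degree(D)=0, level(D)=1, enqueue
  process B: level=1
  process D: level=1
    D->C: in-degree(C)=0, level(C)=2, enqueue
  process C: level=2
All levels: A:0, B:1, C:2, D:1

Answer: A:0, B:1, C:2, D:1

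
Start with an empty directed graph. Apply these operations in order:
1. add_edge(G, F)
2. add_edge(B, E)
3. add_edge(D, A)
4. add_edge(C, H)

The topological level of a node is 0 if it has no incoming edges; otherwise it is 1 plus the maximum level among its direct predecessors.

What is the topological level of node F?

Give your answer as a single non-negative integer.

Op 1: add_edge(G, F). Edges now: 1
Op 2: add_edge(B, E). Edges now: 2
Op 3: add_edge(D, A). Edges now: 3
Op 4: add_edge(C, H). Edges now: 4
Compute levels (Kahn BFS):
  sources (in-degree 0): B, C, D, G
  process B: level=0
    B->E: in-degree(E)=0, level(E)=1, enqueue
  process C: level=0
    C->H: in-degree(H)=0, level(H)=1, enqueue
  process D: level=0
    D->A: in-degree(A)=0, level(A)=1, enqueue
  process G: level=0
    G->F: in-degree(F)=0, level(F)=1, enqueue
  process E: level=1
  process H: level=1
  process A: level=1
  process F: level=1
All levels: A:1, B:0, C:0, D:0, E:1, F:1, G:0, H:1
level(F) = 1

Answer: 1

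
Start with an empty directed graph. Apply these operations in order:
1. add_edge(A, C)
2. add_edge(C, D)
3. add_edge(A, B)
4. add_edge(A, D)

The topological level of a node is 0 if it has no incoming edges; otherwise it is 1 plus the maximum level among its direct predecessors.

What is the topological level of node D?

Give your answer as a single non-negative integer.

Answer: 2

Derivation:
Op 1: add_edge(A, C). Edges now: 1
Op 2: add_edge(C, D). Edges now: 2
Op 3: add_edge(A, B). Edges now: 3
Op 4: add_edge(A, D). Edges now: 4
Compute levels (Kahn BFS):
  sources (in-degree 0): A
  process A: level=0
    A->B: in-degree(B)=0, level(B)=1, enqueue
    A->C: in-degree(C)=0, level(C)=1, enqueue
    A->D: in-degree(D)=1, level(D)>=1
  process B: level=1
  process C: level=1
    C->D: in-degree(D)=0, level(D)=2, enqueue
  process D: level=2
All levels: A:0, B:1, C:1, D:2
level(D) = 2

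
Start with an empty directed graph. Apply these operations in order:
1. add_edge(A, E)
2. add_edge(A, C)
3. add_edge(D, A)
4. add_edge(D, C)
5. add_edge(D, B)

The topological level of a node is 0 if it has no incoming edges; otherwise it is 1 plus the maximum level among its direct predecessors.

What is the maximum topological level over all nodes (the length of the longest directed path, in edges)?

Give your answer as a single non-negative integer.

Op 1: add_edge(A, E). Edges now: 1
Op 2: add_edge(A, C). Edges now: 2
Op 3: add_edge(D, A). Edges now: 3
Op 4: add_edge(D, C). Edges now: 4
Op 5: add_edge(D, B). Edges now: 5
Compute levels (Kahn BFS):
  sources (in-degree 0): D
  process D: level=0
    D->A: in-degree(A)=0, level(A)=1, enqueue
    D->B: in-degree(B)=0, level(B)=1, enqueue
    D->C: in-degree(C)=1, level(C)>=1
  process A: level=1
    A->C: in-degree(C)=0, level(C)=2, enqueue
    A->E: in-degree(E)=0, level(E)=2, enqueue
  process B: level=1
  process C: level=2
  process E: level=2
All levels: A:1, B:1, C:2, D:0, E:2
max level = 2

Answer: 2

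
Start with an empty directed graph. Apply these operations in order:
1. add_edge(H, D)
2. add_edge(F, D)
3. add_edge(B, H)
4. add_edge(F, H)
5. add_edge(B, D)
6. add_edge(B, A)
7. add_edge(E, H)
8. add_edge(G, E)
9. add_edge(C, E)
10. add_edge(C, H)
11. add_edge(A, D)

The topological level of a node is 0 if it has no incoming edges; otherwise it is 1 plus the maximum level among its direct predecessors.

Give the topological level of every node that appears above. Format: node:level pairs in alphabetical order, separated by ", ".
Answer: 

Answer: A:1, B:0, C:0, D:3, E:1, F:0, G:0, H:2

Derivation:
Op 1: add_edge(H, D). Edges now: 1
Op 2: add_edge(F, D). Edges now: 2
Op 3: add_edge(B, H). Edges now: 3
Op 4: add_edge(F, H). Edges now: 4
Op 5: add_edge(B, D). Edges now: 5
Op 6: add_edge(B, A). Edges now: 6
Op 7: add_edge(E, H). Edges now: 7
Op 8: add_edge(G, E). Edges now: 8
Op 9: add_edge(C, E). Edges now: 9
Op 10: add_edge(C, H). Edges now: 10
Op 11: add_edge(A, D). Edges now: 11
Compute levels (Kahn BFS):
  sources (in-degree 0): B, C, F, G
  process B: level=0
    B->A: in-degree(A)=0, level(A)=1, enqueue
    B->D: in-degree(D)=3, level(D)>=1
    B->H: in-degree(H)=3, level(H)>=1
  process C: level=0
    C->E: in-degree(E)=1, level(E)>=1
    C->H: in-degree(H)=2, level(H)>=1
  process F: level=0
    F->D: in-degree(D)=2, level(D)>=1
    F->H: in-degree(H)=1, level(H)>=1
  process G: level=0
    G->E: in-degree(E)=0, level(E)=1, enqueue
  process A: level=1
    A->D: in-degree(D)=1, level(D)>=2
  process E: level=1
    E->H: in-degree(H)=0, level(H)=2, enqueue
  process H: level=2
    H->D: in-degree(D)=0, level(D)=3, enqueue
  process D: level=3
All levels: A:1, B:0, C:0, D:3, E:1, F:0, G:0, H:2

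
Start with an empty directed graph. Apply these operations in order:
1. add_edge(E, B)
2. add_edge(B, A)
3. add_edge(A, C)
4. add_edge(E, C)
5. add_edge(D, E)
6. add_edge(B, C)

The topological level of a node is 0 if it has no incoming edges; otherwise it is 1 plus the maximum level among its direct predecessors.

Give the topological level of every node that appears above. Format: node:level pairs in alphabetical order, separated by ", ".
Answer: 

Op 1: add_edge(E, B). Edges now: 1
Op 2: add_edge(B, A). Edges now: 2
Op 3: add_edge(A, C). Edges now: 3
Op 4: add_edge(E, C). Edges now: 4
Op 5: add_edge(D, E). Edges now: 5
Op 6: add_edge(B, C). Edges now: 6
Compute levels (Kahn BFS):
  sources (in-degree 0): D
  process D: level=0
    D->E: in-degree(E)=0, level(E)=1, enqueue
  process E: level=1
    E->B: in-degree(B)=0, level(B)=2, enqueue
    E->C: in-degree(C)=2, level(C)>=2
  process B: level=2
    B->A: in-degree(A)=0, level(A)=3, enqueue
    B->C: in-degree(C)=1, level(C)>=3
  process A: level=3
    A->C: in-degree(C)=0, level(C)=4, enqueue
  process C: level=4
All levels: A:3, B:2, C:4, D:0, E:1

Answer: A:3, B:2, C:4, D:0, E:1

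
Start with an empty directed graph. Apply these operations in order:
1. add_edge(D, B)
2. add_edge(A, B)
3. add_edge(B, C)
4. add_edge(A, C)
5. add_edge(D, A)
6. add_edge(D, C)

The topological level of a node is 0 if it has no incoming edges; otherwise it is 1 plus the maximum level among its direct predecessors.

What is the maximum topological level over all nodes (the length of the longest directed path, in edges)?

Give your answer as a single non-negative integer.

Answer: 3

Derivation:
Op 1: add_edge(D, B). Edges now: 1
Op 2: add_edge(A, B). Edges now: 2
Op 3: add_edge(B, C). Edges now: 3
Op 4: add_edge(A, C). Edges now: 4
Op 5: add_edge(D, A). Edges now: 5
Op 6: add_edge(D, C). Edges now: 6
Compute levels (Kahn BFS):
  sources (in-degree 0): D
  process D: level=0
    D->A: in-degree(A)=0, level(A)=1, enqueue
    D->B: in-degree(B)=1, level(B)>=1
    D->C: in-degree(C)=2, level(C)>=1
  process A: level=1
    A->B: in-degree(B)=0, level(B)=2, enqueue
    A->C: in-degree(C)=1, level(C)>=2
  process B: level=2
    B->C: in-degree(C)=0, level(C)=3, enqueue
  process C: level=3
All levels: A:1, B:2, C:3, D:0
max level = 3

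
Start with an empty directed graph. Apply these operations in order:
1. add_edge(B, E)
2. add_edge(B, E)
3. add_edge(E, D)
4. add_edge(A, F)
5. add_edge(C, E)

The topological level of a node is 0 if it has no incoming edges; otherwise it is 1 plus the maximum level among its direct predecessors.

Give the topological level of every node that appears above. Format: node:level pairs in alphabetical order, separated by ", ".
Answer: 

Answer: A:0, B:0, C:0, D:2, E:1, F:1

Derivation:
Op 1: add_edge(B, E). Edges now: 1
Op 2: add_edge(B, E) (duplicate, no change). Edges now: 1
Op 3: add_edge(E, D). Edges now: 2
Op 4: add_edge(A, F). Edges now: 3
Op 5: add_edge(C, E). Edges now: 4
Compute levels (Kahn BFS):
  sources (in-degree 0): A, B, C
  process A: level=0
    A->F: in-degree(F)=0, level(F)=1, enqueue
  process B: level=0
    B->E: in-degree(E)=1, level(E)>=1
  process C: level=0
    C->E: in-degree(E)=0, level(E)=1, enqueue
  process F: level=1
  process E: level=1
    E->D: in-degree(D)=0, level(D)=2, enqueue
  process D: level=2
All levels: A:0, B:0, C:0, D:2, E:1, F:1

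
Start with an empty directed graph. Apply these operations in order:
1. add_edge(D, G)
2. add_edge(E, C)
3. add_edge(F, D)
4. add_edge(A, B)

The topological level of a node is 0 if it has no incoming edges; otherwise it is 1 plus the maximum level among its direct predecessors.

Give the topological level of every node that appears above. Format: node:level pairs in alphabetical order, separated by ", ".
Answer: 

Answer: A:0, B:1, C:1, D:1, E:0, F:0, G:2

Derivation:
Op 1: add_edge(D, G). Edges now: 1
Op 2: add_edge(E, C). Edges now: 2
Op 3: add_edge(F, D). Edges now: 3
Op 4: add_edge(A, B). Edges now: 4
Compute levels (Kahn BFS):
  sources (in-degree 0): A, E, F
  process A: level=0
    A->B: in-degree(B)=0, level(B)=1, enqueue
  process E: level=0
    E->C: in-degree(C)=0, level(C)=1, enqueue
  process F: level=0
    F->D: in-degree(D)=0, level(D)=1, enqueue
  process B: level=1
  process C: level=1
  process D: level=1
    D->G: in-degree(G)=0, level(G)=2, enqueue
  process G: level=2
All levels: A:0, B:1, C:1, D:1, E:0, F:0, G:2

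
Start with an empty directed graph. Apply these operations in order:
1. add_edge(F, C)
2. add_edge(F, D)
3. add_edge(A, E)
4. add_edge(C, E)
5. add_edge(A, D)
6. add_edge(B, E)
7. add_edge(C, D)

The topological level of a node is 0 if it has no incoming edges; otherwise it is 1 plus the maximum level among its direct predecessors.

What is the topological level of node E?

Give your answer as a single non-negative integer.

Op 1: add_edge(F, C). Edges now: 1
Op 2: add_edge(F, D). Edges now: 2
Op 3: add_edge(A, E). Edges now: 3
Op 4: add_edge(C, E). Edges now: 4
Op 5: add_edge(A, D). Edges now: 5
Op 6: add_edge(B, E). Edges now: 6
Op 7: add_edge(C, D). Edges now: 7
Compute levels (Kahn BFS):
  sources (in-degree 0): A, B, F
  process A: level=0
    A->D: in-degree(D)=2, level(D)>=1
    A->E: in-degree(E)=2, level(E)>=1
  process B: level=0
    B->E: in-degree(E)=1, level(E)>=1
  process F: level=0
    F->C: in-degree(C)=0, level(C)=1, enqueue
    F->D: in-degree(D)=1, level(D)>=1
  process C: level=1
    C->D: in-degree(D)=0, level(D)=2, enqueue
    C->E: in-degree(E)=0, level(E)=2, enqueue
  process D: level=2
  process E: level=2
All levels: A:0, B:0, C:1, D:2, E:2, F:0
level(E) = 2

Answer: 2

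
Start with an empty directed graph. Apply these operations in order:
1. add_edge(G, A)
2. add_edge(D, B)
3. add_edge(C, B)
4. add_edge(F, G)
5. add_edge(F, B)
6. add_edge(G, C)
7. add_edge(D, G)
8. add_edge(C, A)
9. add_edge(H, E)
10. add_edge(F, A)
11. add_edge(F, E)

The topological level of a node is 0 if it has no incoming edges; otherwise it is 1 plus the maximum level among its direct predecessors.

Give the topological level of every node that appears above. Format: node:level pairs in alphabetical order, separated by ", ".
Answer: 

Answer: A:3, B:3, C:2, D:0, E:1, F:0, G:1, H:0

Derivation:
Op 1: add_edge(G, A). Edges now: 1
Op 2: add_edge(D, B). Edges now: 2
Op 3: add_edge(C, B). Edges now: 3
Op 4: add_edge(F, G). Edges now: 4
Op 5: add_edge(F, B). Edges now: 5
Op 6: add_edge(G, C). Edges now: 6
Op 7: add_edge(D, G). Edges now: 7
Op 8: add_edge(C, A). Edges now: 8
Op 9: add_edge(H, E). Edges now: 9
Op 10: add_edge(F, A). Edges now: 10
Op 11: add_edge(F, E). Edges now: 11
Compute levels (Kahn BFS):
  sources (in-degree 0): D, F, H
  process D: level=0
    D->B: in-degree(B)=2, level(B)>=1
    D->G: in-degree(G)=1, level(G)>=1
  process F: level=0
    F->A: in-degree(A)=2, level(A)>=1
    F->B: in-degree(B)=1, level(B)>=1
    F->E: in-degree(E)=1, level(E)>=1
    F->G: in-degree(G)=0, level(G)=1, enqueue
  process H: level=0
    H->E: in-degree(E)=0, level(E)=1, enqueue
  process G: level=1
    G->A: in-degree(A)=1, level(A)>=2
    G->C: in-degree(C)=0, level(C)=2, enqueue
  process E: level=1
  process C: level=2
    C->A: in-degree(A)=0, level(A)=3, enqueue
    C->B: in-degree(B)=0, level(B)=3, enqueue
  process A: level=3
  process B: level=3
All levels: A:3, B:3, C:2, D:0, E:1, F:0, G:1, H:0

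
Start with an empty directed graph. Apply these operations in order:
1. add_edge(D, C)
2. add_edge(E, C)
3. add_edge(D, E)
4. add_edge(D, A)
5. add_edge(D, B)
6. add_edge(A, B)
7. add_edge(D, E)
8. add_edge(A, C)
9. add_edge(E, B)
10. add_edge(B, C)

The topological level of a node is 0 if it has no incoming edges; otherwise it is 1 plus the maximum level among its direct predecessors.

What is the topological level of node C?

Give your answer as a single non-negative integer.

Op 1: add_edge(D, C). Edges now: 1
Op 2: add_edge(E, C). Edges now: 2
Op 3: add_edge(D, E). Edges now: 3
Op 4: add_edge(D, A). Edges now: 4
Op 5: add_edge(D, B). Edges now: 5
Op 6: add_edge(A, B). Edges now: 6
Op 7: add_edge(D, E) (duplicate, no change). Edges now: 6
Op 8: add_edge(A, C). Edges now: 7
Op 9: add_edge(E, B). Edges now: 8
Op 10: add_edge(B, C). Edges now: 9
Compute levels (Kahn BFS):
  sources (in-degree 0): D
  process D: level=0
    D->A: in-degree(A)=0, level(A)=1, enqueue
    D->B: in-degree(B)=2, level(B)>=1
    D->C: in-degree(C)=3, level(C)>=1
    D->E: in-degree(E)=0, level(E)=1, enqueue
  process A: level=1
    A->B: in-degree(B)=1, level(B)>=2
    A->C: in-degree(C)=2, level(C)>=2
  process E: level=1
    E->B: in-degree(B)=0, level(B)=2, enqueue
    E->C: in-degree(C)=1, level(C)>=2
  process B: level=2
    B->C: in-degree(C)=0, level(C)=3, enqueue
  process C: level=3
All levels: A:1, B:2, C:3, D:0, E:1
level(C) = 3

Answer: 3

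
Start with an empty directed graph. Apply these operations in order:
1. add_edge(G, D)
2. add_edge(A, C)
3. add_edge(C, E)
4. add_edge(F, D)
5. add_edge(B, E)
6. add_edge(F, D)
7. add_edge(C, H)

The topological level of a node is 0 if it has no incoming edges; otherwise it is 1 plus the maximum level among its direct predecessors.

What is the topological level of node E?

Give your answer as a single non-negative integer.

Op 1: add_edge(G, D). Edges now: 1
Op 2: add_edge(A, C). Edges now: 2
Op 3: add_edge(C, E). Edges now: 3
Op 4: add_edge(F, D). Edges now: 4
Op 5: add_edge(B, E). Edges now: 5
Op 6: add_edge(F, D) (duplicate, no change). Edges now: 5
Op 7: add_edge(C, H). Edges now: 6
Compute levels (Kahn BFS):
  sources (in-degree 0): A, B, F, G
  process A: level=0
    A->C: in-degree(C)=0, level(C)=1, enqueue
  process B: level=0
    B->E: in-degree(E)=1, level(E)>=1
  process F: level=0
    F->D: in-degree(D)=1, level(D)>=1
  process G: level=0
    G->D: in-degree(D)=0, level(D)=1, enqueue
  process C: level=1
    C->E: in-degree(E)=0, level(E)=2, enqueue
    C->H: in-degree(H)=0, level(H)=2, enqueue
  process D: level=1
  process E: level=2
  process H: level=2
All levels: A:0, B:0, C:1, D:1, E:2, F:0, G:0, H:2
level(E) = 2

Answer: 2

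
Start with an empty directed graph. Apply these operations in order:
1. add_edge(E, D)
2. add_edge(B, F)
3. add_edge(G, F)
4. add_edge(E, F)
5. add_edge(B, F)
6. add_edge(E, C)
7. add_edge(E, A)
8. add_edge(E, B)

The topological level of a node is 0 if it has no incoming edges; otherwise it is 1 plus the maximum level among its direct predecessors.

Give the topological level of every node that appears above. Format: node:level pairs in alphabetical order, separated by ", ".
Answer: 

Answer: A:1, B:1, C:1, D:1, E:0, F:2, G:0

Derivation:
Op 1: add_edge(E, D). Edges now: 1
Op 2: add_edge(B, F). Edges now: 2
Op 3: add_edge(G, F). Edges now: 3
Op 4: add_edge(E, F). Edges now: 4
Op 5: add_edge(B, F) (duplicate, no change). Edges now: 4
Op 6: add_edge(E, C). Edges now: 5
Op 7: add_edge(E, A). Edges now: 6
Op 8: add_edge(E, B). Edges now: 7
Compute levels (Kahn BFS):
  sources (in-degree 0): E, G
  process E: level=0
    E->A: in-degree(A)=0, level(A)=1, enqueue
    E->B: in-degree(B)=0, level(B)=1, enqueue
    E->C: in-degree(C)=0, level(C)=1, enqueue
    E->D: in-degree(D)=0, level(D)=1, enqueue
    E->F: in-degree(F)=2, level(F)>=1
  process G: level=0
    G->F: in-degree(F)=1, level(F)>=1
  process A: level=1
  process B: level=1
    B->F: in-degree(F)=0, level(F)=2, enqueue
  process C: level=1
  process D: level=1
  process F: level=2
All levels: A:1, B:1, C:1, D:1, E:0, F:2, G:0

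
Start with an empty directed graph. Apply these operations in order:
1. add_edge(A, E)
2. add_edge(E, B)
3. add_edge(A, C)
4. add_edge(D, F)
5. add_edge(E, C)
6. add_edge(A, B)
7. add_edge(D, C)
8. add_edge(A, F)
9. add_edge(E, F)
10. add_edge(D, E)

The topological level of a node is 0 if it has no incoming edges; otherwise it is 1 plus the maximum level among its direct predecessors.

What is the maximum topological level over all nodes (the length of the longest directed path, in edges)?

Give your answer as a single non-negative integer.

Op 1: add_edge(A, E). Edges now: 1
Op 2: add_edge(E, B). Edges now: 2
Op 3: add_edge(A, C). Edges now: 3
Op 4: add_edge(D, F). Edges now: 4
Op 5: add_edge(E, C). Edges now: 5
Op 6: add_edge(A, B). Edges now: 6
Op 7: add_edge(D, C). Edges now: 7
Op 8: add_edge(A, F). Edges now: 8
Op 9: add_edge(E, F). Edges now: 9
Op 10: add_edge(D, E). Edges now: 10
Compute levels (Kahn BFS):
  sources (in-degree 0): A, D
  process A: level=0
    A->B: in-degree(B)=1, level(B)>=1
    A->C: in-degree(C)=2, level(C)>=1
    A->E: in-degree(E)=1, level(E)>=1
    A->F: in-degree(F)=2, level(F)>=1
  process D: level=0
    D->C: in-degree(C)=1, level(C)>=1
    D->E: in-degree(E)=0, level(E)=1, enqueue
    D->F: in-degree(F)=1, level(F)>=1
  process E: level=1
    E->B: in-degree(B)=0, level(B)=2, enqueue
    E->C: in-degree(C)=0, level(C)=2, enqueue
    E->F: in-degree(F)=0, level(F)=2, enqueue
  process B: level=2
  process C: level=2
  process F: level=2
All levels: A:0, B:2, C:2, D:0, E:1, F:2
max level = 2

Answer: 2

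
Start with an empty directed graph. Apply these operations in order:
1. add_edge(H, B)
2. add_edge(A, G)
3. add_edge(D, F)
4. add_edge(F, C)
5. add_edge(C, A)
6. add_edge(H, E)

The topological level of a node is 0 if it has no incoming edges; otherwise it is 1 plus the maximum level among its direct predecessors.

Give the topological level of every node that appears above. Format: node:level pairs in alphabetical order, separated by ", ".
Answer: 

Op 1: add_edge(H, B). Edges now: 1
Op 2: add_edge(A, G). Edges now: 2
Op 3: add_edge(D, F). Edges now: 3
Op 4: add_edge(F, C). Edges now: 4
Op 5: add_edge(C, A). Edges now: 5
Op 6: add_edge(H, E). Edges now: 6
Compute levels (Kahn BFS):
  sources (in-degree 0): D, H
  process D: level=0
    D->F: in-degree(F)=0, level(F)=1, enqueue
  process H: level=0
    H->B: in-degree(B)=0, level(B)=1, enqueue
    H->E: in-degree(E)=0, level(E)=1, enqueue
  process F: level=1
    F->C: in-degree(C)=0, level(C)=2, enqueue
  process B: level=1
  process E: level=1
  process C: level=2
    C->A: in-degree(A)=0, level(A)=3, enqueue
  process A: level=3
    A->G: in-degree(G)=0, level(G)=4, enqueue
  process G: level=4
All levels: A:3, B:1, C:2, D:0, E:1, F:1, G:4, H:0

Answer: A:3, B:1, C:2, D:0, E:1, F:1, G:4, H:0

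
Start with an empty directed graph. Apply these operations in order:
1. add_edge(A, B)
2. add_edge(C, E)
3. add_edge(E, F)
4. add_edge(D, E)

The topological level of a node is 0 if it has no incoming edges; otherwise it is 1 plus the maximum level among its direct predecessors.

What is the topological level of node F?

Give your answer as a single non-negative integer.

Op 1: add_edge(A, B). Edges now: 1
Op 2: add_edge(C, E). Edges now: 2
Op 3: add_edge(E, F). Edges now: 3
Op 4: add_edge(D, E). Edges now: 4
Compute levels (Kahn BFS):
  sources (in-degree 0): A, C, D
  process A: level=0
    A->B: in-degree(B)=0, level(B)=1, enqueue
  process C: level=0
    C->E: in-degree(E)=1, level(E)>=1
  process D: level=0
    D->E: in-degree(E)=0, level(E)=1, enqueue
  process B: level=1
  process E: level=1
    E->F: in-degree(F)=0, level(F)=2, enqueue
  process F: level=2
All levels: A:0, B:1, C:0, D:0, E:1, F:2
level(F) = 2

Answer: 2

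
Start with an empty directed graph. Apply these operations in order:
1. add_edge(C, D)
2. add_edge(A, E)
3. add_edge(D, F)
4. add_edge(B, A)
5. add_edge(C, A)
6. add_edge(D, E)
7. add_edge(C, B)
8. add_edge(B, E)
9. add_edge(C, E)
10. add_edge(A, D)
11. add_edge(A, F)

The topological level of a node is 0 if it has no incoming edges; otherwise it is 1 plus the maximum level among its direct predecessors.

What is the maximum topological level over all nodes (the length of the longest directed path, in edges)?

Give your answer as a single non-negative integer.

Op 1: add_edge(C, D). Edges now: 1
Op 2: add_edge(A, E). Edges now: 2
Op 3: add_edge(D, F). Edges now: 3
Op 4: add_edge(B, A). Edges now: 4
Op 5: add_edge(C, A). Edges now: 5
Op 6: add_edge(D, E). Edges now: 6
Op 7: add_edge(C, B). Edges now: 7
Op 8: add_edge(B, E). Edges now: 8
Op 9: add_edge(C, E). Edges now: 9
Op 10: add_edge(A, D). Edges now: 10
Op 11: add_edge(A, F). Edges now: 11
Compute levels (Kahn BFS):
  sources (in-degree 0): C
  process C: level=0
    C->A: in-degree(A)=1, level(A)>=1
    C->B: in-degree(B)=0, level(B)=1, enqueue
    C->D: in-degree(D)=1, level(D)>=1
    C->E: in-degree(E)=3, level(E)>=1
  process B: level=1
    B->A: in-degree(A)=0, level(A)=2, enqueue
    B->E: in-degree(E)=2, level(E)>=2
  process A: level=2
    A->D: in-degree(D)=0, level(D)=3, enqueue
    A->E: in-degree(E)=1, level(E)>=3
    A->F: in-degree(F)=1, level(F)>=3
  process D: level=3
    D->E: in-degree(E)=0, level(E)=4, enqueue
    D->F: in-degree(F)=0, level(F)=4, enqueue
  process E: level=4
  process F: level=4
All levels: A:2, B:1, C:0, D:3, E:4, F:4
max level = 4

Answer: 4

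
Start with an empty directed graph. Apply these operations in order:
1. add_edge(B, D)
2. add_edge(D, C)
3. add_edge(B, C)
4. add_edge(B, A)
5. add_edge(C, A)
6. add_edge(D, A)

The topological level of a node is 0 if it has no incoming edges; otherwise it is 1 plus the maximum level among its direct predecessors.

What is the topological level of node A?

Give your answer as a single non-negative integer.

Answer: 3

Derivation:
Op 1: add_edge(B, D). Edges now: 1
Op 2: add_edge(D, C). Edges now: 2
Op 3: add_edge(B, C). Edges now: 3
Op 4: add_edge(B, A). Edges now: 4
Op 5: add_edge(C, A). Edges now: 5
Op 6: add_edge(D, A). Edges now: 6
Compute levels (Kahn BFS):
  sources (in-degree 0): B
  process B: level=0
    B->A: in-degree(A)=2, level(A)>=1
    B->C: in-degree(C)=1, level(C)>=1
    B->D: in-degree(D)=0, level(D)=1, enqueue
  process D: level=1
    D->A: in-degree(A)=1, level(A)>=2
    D->C: in-degree(C)=0, level(C)=2, enqueue
  process C: level=2
    C->A: in-degree(A)=0, level(A)=3, enqueue
  process A: level=3
All levels: A:3, B:0, C:2, D:1
level(A) = 3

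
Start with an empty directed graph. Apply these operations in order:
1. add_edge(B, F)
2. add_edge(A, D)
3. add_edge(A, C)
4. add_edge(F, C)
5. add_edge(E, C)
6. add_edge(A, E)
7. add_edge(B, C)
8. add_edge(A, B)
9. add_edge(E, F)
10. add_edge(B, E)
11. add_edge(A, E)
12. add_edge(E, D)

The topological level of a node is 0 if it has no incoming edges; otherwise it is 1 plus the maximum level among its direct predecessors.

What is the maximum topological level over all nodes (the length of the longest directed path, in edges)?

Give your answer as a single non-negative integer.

Answer: 4

Derivation:
Op 1: add_edge(B, F). Edges now: 1
Op 2: add_edge(A, D). Edges now: 2
Op 3: add_edge(A, C). Edges now: 3
Op 4: add_edge(F, C). Edges now: 4
Op 5: add_edge(E, C). Edges now: 5
Op 6: add_edge(A, E). Edges now: 6
Op 7: add_edge(B, C). Edges now: 7
Op 8: add_edge(A, B). Edges now: 8
Op 9: add_edge(E, F). Edges now: 9
Op 10: add_edge(B, E). Edges now: 10
Op 11: add_edge(A, E) (duplicate, no change). Edges now: 10
Op 12: add_edge(E, D). Edges now: 11
Compute levels (Kahn BFS):
  sources (in-degree 0): A
  process A: level=0
    A->B: in-degree(B)=0, level(B)=1, enqueue
    A->C: in-degree(C)=3, level(C)>=1
    A->D: in-degree(D)=1, level(D)>=1
    A->E: in-degree(E)=1, level(E)>=1
  process B: level=1
    B->C: in-degree(C)=2, level(C)>=2
    B->E: in-degree(E)=0, level(E)=2, enqueue
    B->F: in-degree(F)=1, level(F)>=2
  process E: level=2
    E->C: in-degree(C)=1, level(C)>=3
    E->D: in-degree(D)=0, level(D)=3, enqueue
    E->F: in-degree(F)=0, level(F)=3, enqueue
  process D: level=3
  process F: level=3
    F->C: in-degree(C)=0, level(C)=4, enqueue
  process C: level=4
All levels: A:0, B:1, C:4, D:3, E:2, F:3
max level = 4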